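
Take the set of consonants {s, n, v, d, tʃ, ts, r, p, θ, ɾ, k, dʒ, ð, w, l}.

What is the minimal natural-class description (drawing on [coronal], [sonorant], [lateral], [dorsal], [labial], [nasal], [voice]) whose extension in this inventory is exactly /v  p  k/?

[−sonorant, −coronal]

/v, p, k/ are all [−sonorant], [−coronal], and no other segment in the inventory matches both values. Dropping any one of them over-generates: [−coronal] alone would also admit /w/; [−sonorant] alone would also admit /s, d, tʃ, ts, …/. No other single listed feature picks out exactly this set either, so fewer than two features will not do.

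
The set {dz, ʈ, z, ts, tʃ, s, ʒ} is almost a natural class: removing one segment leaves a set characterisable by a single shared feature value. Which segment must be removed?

ʈ

The remaining segments after removing /ʈ/ share [+strident]; /ʈ/ (voiceless retroflex stop) is [−strident]. For every other candidate removal, the leftover set fails to share any single feature value that the removed segment lacks.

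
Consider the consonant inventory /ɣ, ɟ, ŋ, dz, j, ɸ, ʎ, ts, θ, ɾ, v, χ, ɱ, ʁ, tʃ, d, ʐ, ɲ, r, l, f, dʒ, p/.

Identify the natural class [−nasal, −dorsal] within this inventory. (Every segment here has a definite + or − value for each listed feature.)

Checking each segment against [−nasal], [−dorsal]: /dz/ (voiced alveolar affricate), /ɸ/ (voiceless bilabial fricative), /ts/ (voiceless alveolar affricate), /θ/ (voiceless dental fricative), /ɾ/ (alveolar tap), /v/ (voiced labiodental fricative), among others, satisfy every feature; every other segment in the inventory fails at least one.

dz, ɸ, ts, θ, ɾ, v, tʃ, d, ʐ, r, l, f, dʒ, p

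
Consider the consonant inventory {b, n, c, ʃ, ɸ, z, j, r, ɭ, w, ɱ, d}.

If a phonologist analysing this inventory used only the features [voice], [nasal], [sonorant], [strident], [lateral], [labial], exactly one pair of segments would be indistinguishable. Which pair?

/r/ (alveolar trill) and /j/ (palatal glide) are both [+voice], [-nasal], [+sonorant], [-strident], [-lateral], [-labial], so none of the listed features separates them. (They do differ in [dorsal], which is not among the given features.) Every other pair in the inventory differs on at least one listed feature.

r, j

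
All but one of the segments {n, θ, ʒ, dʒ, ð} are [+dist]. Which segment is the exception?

n

Every segment except /n/ is [+distributed]. /n/ (alveolar nasal) is [−distributed], so it is the exception.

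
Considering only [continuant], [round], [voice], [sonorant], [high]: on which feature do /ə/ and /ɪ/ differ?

The two segments share [+continuant], [-round], [+voice], [+sonorant]. The only feature from the list on which they differ: /ə/ is [-high] while /ɪ/ is [+high].

[high]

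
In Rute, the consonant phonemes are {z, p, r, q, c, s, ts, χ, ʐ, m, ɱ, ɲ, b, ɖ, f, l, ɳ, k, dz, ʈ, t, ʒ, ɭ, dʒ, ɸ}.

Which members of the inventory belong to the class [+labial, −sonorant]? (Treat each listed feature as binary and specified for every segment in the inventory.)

Checking each segment against [+labial], [−sonorant]: /p/ (voiceless bilabial stop), /b/ (voiced bilabial stop), /f/ (voiceless labiodental fricative), /ɸ/ (voiceless bilabial fricative) satisfy every feature; every other segment in the inventory fails at least one.

p, b, f, ɸ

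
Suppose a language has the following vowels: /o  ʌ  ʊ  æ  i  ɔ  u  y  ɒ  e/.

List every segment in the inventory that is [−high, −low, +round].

Checking each segment against [−high], [−low], [+round]: /o/ (mid back rounded tense vowel), /ɔ/ (mid back rounded lax vowel) satisfy every feature; every other segment in the inventory fails at least one.

o, ɔ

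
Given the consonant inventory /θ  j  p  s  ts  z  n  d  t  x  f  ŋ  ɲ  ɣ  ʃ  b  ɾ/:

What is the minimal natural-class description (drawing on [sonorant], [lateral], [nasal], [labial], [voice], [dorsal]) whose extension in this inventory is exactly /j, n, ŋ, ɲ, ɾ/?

Every target segment is [+sonorant] and no other inventory member is, so one feature is enough.

[+sonorant]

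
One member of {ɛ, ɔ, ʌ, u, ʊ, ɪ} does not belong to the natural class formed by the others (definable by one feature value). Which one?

u

[tense] groups all but one: /ɔ, ʌ, ɪ, ɛ, ʊ/ share [−tense] while /u/ (high back rounded tense vowel) alone is [+tense]. Removing any other segment would not leave a single-feature class that excludes it.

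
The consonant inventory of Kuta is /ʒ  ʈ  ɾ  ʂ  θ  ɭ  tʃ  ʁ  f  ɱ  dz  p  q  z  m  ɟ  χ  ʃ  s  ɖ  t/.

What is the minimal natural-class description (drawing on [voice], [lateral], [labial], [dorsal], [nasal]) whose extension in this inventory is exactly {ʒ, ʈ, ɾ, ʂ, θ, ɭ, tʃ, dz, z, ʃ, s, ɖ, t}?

[−labial, −dorsal]

Every target segment is [−labial], [−dorsal]; each remaining inventory member fails at least one of these. Each conjunct is needed — [−dorsal] alone would also admit /f, ɱ, p, m/; [−labial] alone would also admit /ʁ, q, ɟ, χ/ — and no other single listed feature has exactly this extension, so two is the minimum.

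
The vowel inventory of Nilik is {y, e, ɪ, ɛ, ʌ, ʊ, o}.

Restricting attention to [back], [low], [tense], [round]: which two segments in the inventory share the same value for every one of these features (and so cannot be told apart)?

ɪ, ɛ

Both /ɪ/ and /ɛ/ are [-back], [-low], [-tense], [-round]. Since the list omits [high] — which does distinguish the high front unrounded lax vowel from the mid front unrounded lax vowel — this pair collapses; all other pairs remain distinct.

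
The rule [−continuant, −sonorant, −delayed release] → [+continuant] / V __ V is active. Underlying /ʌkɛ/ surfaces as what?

[ʌxɛ]

The only segment in the rule's environment that also matches [−continuant, −sonorant, −delayed release] is /k/. Applying [+continuant] turns the voiceless velar stop into /x/ (voiceless velar fricative), giving [ʌxɛ].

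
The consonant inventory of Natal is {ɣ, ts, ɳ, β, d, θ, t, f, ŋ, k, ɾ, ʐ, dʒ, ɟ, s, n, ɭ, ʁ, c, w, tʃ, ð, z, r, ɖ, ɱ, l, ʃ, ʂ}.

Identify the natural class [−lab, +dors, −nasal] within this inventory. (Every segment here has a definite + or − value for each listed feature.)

ɣ, k, ɟ, ʁ, c

Eliminate segments failing any feature: /ts, ɳ, d, θ, t, ɾ, ʐ, dʒ, s, n, ɭ, tʃ, ð, z, r, ɖ, l, ʃ, ʂ/ are [−dorsal]; /β, f, w, ɱ/ are [+labial]; /ŋ/ is [+nasal]. The remaining /ɣ, k, ɟ, ʁ, c/ satisfy [−labial], [+dorsal], [−nasal].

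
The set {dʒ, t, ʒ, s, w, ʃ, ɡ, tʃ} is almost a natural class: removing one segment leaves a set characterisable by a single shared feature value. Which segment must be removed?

w

[sonorant] (equivalently [labial], [round]) groups all but one: /ʒ, ɡ, ʃ, dʒ, s, t, tʃ/ share [−sonorant] while /w/ (labial-velar glide) alone is [+sonorant]. Removing any other segment would not leave a single-feature class that excludes it.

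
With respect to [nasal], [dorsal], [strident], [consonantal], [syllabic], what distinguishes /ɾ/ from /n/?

[nasal]

/ɾ/ (alveolar tap) and /n/ (alveolar nasal) agree on [−dorsal], [−strident], [+consonantal], [−syllabic]. They differ on [nasal] (/ɾ/ [−], /n/ [+]).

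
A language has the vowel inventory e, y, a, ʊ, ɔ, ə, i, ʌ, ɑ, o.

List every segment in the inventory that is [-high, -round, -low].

Eliminate segments failing any feature: /y, ʊ, i/ are [+high]; /a, ɑ/ are [+low]; /ɔ, o/ are [+round]. The remaining /e, ə, ʌ/ satisfy [-high], [-round], [-low].

e, ə, ʌ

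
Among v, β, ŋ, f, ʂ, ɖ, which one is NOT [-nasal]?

/β, ɖ, f, ʂ, v/ are all [-nasal]; /ŋ/ (velar nasal) is [+nasal].

ŋ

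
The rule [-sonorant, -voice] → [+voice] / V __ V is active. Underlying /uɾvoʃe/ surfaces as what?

[uɾvoʒe]

/ʃ/ satisfies [-sonorant, -voice] and sits in V __ V. The [+voice] counterpart of the voiceless postalveolar fricative is /ʒ/. Other segments in /uɾvoʃe/ either fail the structural description or are not in the environment, so the surface form is [uɾvoʒe].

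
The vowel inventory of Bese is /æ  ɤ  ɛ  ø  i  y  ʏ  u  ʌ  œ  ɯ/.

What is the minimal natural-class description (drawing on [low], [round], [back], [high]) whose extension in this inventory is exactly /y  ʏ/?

The class [+high], [−back], [+round] has exactly /y, ʏ/ as its extension in this inventory. No smaller conjunction from the listed features achieves this: [−back, +round] alone would also admit /ø, œ/; [+high, +round] alone would also admit /u/; [+high, −back] alone would also admit /i/; and checking the remaining two-feature bundles turns up none with this extension.

[+high, −back, +round]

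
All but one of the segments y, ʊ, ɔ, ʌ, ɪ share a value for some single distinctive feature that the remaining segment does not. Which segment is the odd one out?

/ɔ, ɪ, ʌ, ʊ/ are all [−tense], but /y/ (high front rounded tense vowel) is [+tense]. No other single segment can be removed to leave a set sharing one feature value that the removed segment lacks, so /y/ is the odd one out.

y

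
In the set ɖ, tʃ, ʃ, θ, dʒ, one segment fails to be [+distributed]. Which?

ɖ

/dʒ, tʃ, ʃ, θ/ are all [+distributed]; /ɖ/ (voiced retroflex stop) is [−distributed].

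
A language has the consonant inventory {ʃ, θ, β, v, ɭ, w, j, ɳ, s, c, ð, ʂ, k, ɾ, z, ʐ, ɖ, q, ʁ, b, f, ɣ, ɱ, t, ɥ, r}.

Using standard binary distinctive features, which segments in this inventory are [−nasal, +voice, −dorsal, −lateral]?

Checking each segment against [−nasal], [+voice], [−dorsal], [−lateral]: /β/ (voiced bilabial fricative), /v/ (voiced labiodental fricative), /ð/ (voiced dental fricative), /ɾ/ (alveolar tap), /z/ (voiced alveolar fricative), /ʐ/ (voiced retroflex fricative), among others, satisfy every feature; every other segment in the inventory fails at least one.

β, v, ð, ɾ, z, ʐ, ɖ, b, r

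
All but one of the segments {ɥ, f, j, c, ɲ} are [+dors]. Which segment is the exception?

/ɲ, j, ɥ, c/ are all [+dorsal]; /f/ (voiceless labiodental fricative) is [-dorsal].

f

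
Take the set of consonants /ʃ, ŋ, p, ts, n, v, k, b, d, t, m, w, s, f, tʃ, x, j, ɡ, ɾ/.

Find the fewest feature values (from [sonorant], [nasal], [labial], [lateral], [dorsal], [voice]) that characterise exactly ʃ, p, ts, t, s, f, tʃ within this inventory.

[-voice, -dorsal]

/ʃ, p, ts, t, s, f, tʃ/ are all [-voice], [-dorsal], and no other segment in the inventory matches both values. Dropping any one of them over-generates: [-dorsal] alone would also admit /n, v, b, d, …/; [-voice] alone would also admit /k, x/. No other single listed feature picks out exactly this set either, so fewer than two features will not do.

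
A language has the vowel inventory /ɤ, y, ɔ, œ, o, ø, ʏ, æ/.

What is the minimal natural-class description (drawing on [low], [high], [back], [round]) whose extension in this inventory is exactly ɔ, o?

/ɔ, o/ are all [+back], [+round], and no other segment in the inventory matches both values. Dropping any one of them over-generates: [+round] alone would also admit /y, œ, ø, ʏ/; [+back] alone would also admit /ɤ/. No other single listed feature picks out exactly this set either, so fewer than two features will not do.

[+back, +round]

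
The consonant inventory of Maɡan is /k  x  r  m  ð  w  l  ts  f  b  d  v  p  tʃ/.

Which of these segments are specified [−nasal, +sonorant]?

The [−nasal] segments are /k, x, r, ð, w, l, ts, f, b, d, v, p, tʃ/.
Then [+sonorant] leaves /r, w, l/.

r, w, l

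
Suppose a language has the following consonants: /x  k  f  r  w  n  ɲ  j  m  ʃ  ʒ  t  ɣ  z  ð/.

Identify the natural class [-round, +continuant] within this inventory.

Among the inventory, the [-round] segments are /x, k, f, r, n, ɲ, j, m, ʃ, ʒ, t, ɣ, z, ð/.
Within that set, [+continuant] leaves /x, f, r, j, ʃ, ʒ, ɣ, z, ð/.

x, f, r, j, ʃ, ʒ, ɣ, z, ð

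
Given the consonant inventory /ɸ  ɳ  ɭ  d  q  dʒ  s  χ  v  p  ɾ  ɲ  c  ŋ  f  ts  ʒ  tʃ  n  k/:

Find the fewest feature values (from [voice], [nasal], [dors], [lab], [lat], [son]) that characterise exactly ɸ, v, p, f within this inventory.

The target set is precisely the extension of [+labial] in this inventory.

[+lab]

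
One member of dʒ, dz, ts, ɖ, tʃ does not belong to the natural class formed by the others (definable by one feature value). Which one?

The remaining segments after removing /ɖ/ share [+delayed release]; /ɖ/ (voiced retroflex stop) is [−delayed release]. For every other candidate removal, the leftover set fails to share any single feature value that the removed segment lacks.

ɖ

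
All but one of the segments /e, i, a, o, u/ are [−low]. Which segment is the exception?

a

/u, o, i, e/ are all [−low]; /a/ (low unrounded vowel) is [+low].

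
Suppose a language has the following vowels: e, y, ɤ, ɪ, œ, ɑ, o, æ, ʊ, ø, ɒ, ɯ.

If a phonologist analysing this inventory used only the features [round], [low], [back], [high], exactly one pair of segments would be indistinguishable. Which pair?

ø, œ

/ø/ (mid front rounded tense vowel) and /œ/ (mid front rounded lax vowel) are both [+round], [-low], [-back], [-high], so none of the listed features separates them. (They do differ in [tense], which is not among the given features.) Every other pair in the inventory differs on at least one listed feature.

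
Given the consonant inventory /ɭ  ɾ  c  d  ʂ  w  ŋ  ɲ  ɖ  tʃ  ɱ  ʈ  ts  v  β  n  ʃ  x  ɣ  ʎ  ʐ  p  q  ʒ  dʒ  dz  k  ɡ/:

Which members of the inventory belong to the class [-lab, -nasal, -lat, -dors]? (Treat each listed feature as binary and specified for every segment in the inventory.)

ɾ, d, ʂ, ɖ, tʃ, ʈ, ts, ʃ, ʐ, ʒ, dʒ, dz

First, the [-labial] segments are /ɭ, ɾ, c, d, ʂ, ŋ, ɲ, ɖ, tʃ, ʈ, ts, n, ʃ, x, ɣ, ʎ, ʐ, q, ʒ, dʒ, dz, k, ɡ/.
Then [-nasal] gives /ɭ, ɾ, c, d, ʂ, ɖ, tʃ, ʈ, ts, ʃ, x, ɣ, ʎ, ʐ, q, ʒ, dʒ, dz, k, ɡ/.
Within that set, [-lateral] gives /ɾ, c, d, ʂ, ɖ, tʃ, ʈ, ts, ʃ, x, ɣ, ʐ, q, ʒ, dʒ, dz, k, ɡ/.
Then [-dorsal] leaves /ɾ, d, ʂ, ɖ, tʃ, ʈ, ts, ʃ, ʐ, ʒ, dʒ, dz/.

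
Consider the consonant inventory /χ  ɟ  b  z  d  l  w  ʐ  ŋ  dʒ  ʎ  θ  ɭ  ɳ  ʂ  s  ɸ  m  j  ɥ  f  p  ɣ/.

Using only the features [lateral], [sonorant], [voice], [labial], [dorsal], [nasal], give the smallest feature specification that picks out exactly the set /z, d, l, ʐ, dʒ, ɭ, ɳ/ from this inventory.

[+voice, −labial, −dorsal]

Every target segment is [+voice], [−labial], [−dorsal]; each remaining inventory member fails at least one of these. Each conjunct is needed — [−labial, −dorsal] alone would also admit /θ, ʂ, s/; [+voice, −dorsal] alone would also admit /b, m/; [+voice, −labial] alone would also admit /ɟ, ŋ, ʎ, j, …/ — and no other combination of two listed features has exactly this extension, so three is the minimum.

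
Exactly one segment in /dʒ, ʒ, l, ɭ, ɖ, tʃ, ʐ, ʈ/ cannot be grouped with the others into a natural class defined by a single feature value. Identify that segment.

[anterior] groups all but one: /dʒ, ʈ, ɖ, ʐ, ɭ, tʃ, ʒ/ share [−anterior] while /l/ (alveolar lateral approximant) alone is [+anterior]. Removing any other segment would not leave a single-feature class that excludes it.

l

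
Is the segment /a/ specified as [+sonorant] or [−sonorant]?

[+sonorant]

/a/ is the low unrounded vowel. The feature [sonorant] marks segments produced without turbulent airflow (nasals, liquids, glides, vowels); /a/ has this property, so it is [+sonorant].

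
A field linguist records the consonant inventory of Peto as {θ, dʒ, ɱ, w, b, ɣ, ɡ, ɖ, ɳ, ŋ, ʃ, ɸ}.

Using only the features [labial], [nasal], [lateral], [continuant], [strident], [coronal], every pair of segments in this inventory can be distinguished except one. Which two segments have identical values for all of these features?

Both /ɸ/ and /w/ are [+labial], [−nasal], [−lateral], [+continuant], [−strident], [−coronal]. Since the list omits [sonorant], [voice], [round] and [dorsal] — which do distinguish the voiceless bilabial fricative from the labial-velar glide — this pair collapses; all other pairs remain distinct.

ɸ, w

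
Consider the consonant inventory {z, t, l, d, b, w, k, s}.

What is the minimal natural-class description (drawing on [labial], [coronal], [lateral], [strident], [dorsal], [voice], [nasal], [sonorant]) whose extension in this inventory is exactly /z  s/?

The target set is precisely the extension of [+strident] in this inventory.

[+strident]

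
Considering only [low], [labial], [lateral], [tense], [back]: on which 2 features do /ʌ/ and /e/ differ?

[back], [tense]

/ʌ/ is the mid back unrounded lax vowel and /e/ is the mid front unrounded tense vowel. Both are [−low], [−labial], [−lateral]. /ʌ/ is [+back] while /e/ is [−back]; /ʌ/ is [−tense] while /e/ is [+tense], so the distinguishing features are [back], [tense].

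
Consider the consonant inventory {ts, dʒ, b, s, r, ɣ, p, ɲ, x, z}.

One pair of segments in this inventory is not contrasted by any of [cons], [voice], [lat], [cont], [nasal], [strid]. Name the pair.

ɣ, r

Both /ɣ/ and /r/ are [+consonantal], [+voice], [−lateral], [+continuant], [−nasal], [−strident]. Since the list omits [sonorant], [coronal] and [dorsal] — which do distinguish the voiced velar fricative from the alveolar trill — this pair collapses; all other pairs remain distinct.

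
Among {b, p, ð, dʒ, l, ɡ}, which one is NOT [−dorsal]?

ɡ

/b, p, l, dʒ, ð/ are all [−dorsal]; /ɡ/ (voiced velar stop) is [+dorsal].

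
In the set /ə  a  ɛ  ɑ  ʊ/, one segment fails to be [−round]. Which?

ʊ

Every segment except /ʊ/ is [−round]. /ʊ/ (high back rounded lax vowel) is [+round], so it is the exception.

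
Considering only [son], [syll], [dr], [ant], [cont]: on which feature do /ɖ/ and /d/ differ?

[anterior]

/ɖ/ is the voiced retroflex stop and /d/ is the voiced alveolar stop. Both are [−sonorant], [−syllabic], [−delayed release], [−continuant]. /ɖ/ is [−anterior] while /d/ is [+anterior], so the distinguishing feature is [anterior].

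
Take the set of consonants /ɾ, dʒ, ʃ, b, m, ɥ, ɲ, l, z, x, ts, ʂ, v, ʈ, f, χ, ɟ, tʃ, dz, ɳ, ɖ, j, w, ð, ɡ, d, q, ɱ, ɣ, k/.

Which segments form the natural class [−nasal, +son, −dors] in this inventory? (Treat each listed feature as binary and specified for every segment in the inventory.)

ɾ, l

Eliminate segments failing any feature: /dʒ, ʃ, b, z, x, ts, ʂ, v, ʈ, f, χ, ɟ, tʃ, dz, ɖ, ð, ɡ, d, q, ɣ, k/ are [−sonorant]; /m, ɲ, ɳ, ɱ/ are [+nasal]; /ɥ, j, w/ are [+dorsal]. The remaining /ɾ, l/ satisfy [−nasal], [+sonorant], [−dorsal].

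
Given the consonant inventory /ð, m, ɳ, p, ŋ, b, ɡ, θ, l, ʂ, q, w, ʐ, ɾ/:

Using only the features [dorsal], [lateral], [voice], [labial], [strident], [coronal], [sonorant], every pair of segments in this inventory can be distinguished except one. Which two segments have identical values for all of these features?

ɳ, ɾ

On the given features, /ɳ/ and /ɾ/ have an identical profile: [−dorsal], [−lateral], [+voice], [−labial], [−strident], [+coronal], [+sonorant]. No other two segments in the inventory coincide on all 7 features. (They do differ in [nasal] and [anterior], which are not among the given features.)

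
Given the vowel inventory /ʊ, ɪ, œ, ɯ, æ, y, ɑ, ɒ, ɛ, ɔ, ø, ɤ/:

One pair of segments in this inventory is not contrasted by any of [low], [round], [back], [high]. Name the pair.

On the given features, /ø/ and /œ/ have an identical profile: [-low], [+round], [-back], [-high]. No other two segments in the inventory coincide on all 4 features. (They do differ in [tense], which is not among the given features.)

ø, œ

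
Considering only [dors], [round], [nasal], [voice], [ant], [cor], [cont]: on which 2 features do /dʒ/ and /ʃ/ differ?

[voice], [continuant]

/dʒ/ (voiced postalveolar affricate) and /ʃ/ (voiceless postalveolar fricative) agree on [-dorsal], [-round], [-nasal], [-anterior], [+coronal]. They differ on [voice] (/dʒ/ [+], /ʃ/ [-]), [continuant] (/dʒ/ [-], /ʃ/ [+]).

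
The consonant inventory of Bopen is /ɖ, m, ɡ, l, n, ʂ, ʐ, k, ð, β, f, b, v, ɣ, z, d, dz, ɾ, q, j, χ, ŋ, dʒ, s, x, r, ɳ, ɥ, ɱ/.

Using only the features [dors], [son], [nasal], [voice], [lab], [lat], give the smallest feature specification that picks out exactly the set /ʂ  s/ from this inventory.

Every target segment is [-voice], [-labial], [-dorsal]; each remaining inventory member fails at least one of these. Each conjunct is needed — [-labial, -dorsal] alone would also admit /ɖ, l, n, ʐ, …/; [-voice, -dorsal] alone would also admit /f/; [-voice, -labial] alone would also admit /k, q, χ, x/ — and no other combination of two listed features has exactly this extension, so three is the minimum.

[-voice, -lab, -dors]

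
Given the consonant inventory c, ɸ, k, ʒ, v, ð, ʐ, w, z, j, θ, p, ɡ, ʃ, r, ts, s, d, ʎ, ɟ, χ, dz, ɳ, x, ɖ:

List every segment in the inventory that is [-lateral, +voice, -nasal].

ʒ, v, ð, ʐ, w, z, j, ɡ, r, d, ɟ, dz, ɖ

First, the [-lateral] segments are /c, ɸ, k, ʒ, v, ð, ʐ, w, z, j, θ, p, ɡ, ʃ, r, ts, s, d, ɟ, χ, dz, ɳ, x, ɖ/.
Among these, [+voice] gives /ʒ, v, ð, ʐ, w, z, j, ɡ, r, d, ɟ, dz, ɳ, ɖ/.
Of those, [-nasal] leaves /ʒ, v, ð, ʐ, w, z, j, ɡ, r, d, ɟ, dz, ɖ/.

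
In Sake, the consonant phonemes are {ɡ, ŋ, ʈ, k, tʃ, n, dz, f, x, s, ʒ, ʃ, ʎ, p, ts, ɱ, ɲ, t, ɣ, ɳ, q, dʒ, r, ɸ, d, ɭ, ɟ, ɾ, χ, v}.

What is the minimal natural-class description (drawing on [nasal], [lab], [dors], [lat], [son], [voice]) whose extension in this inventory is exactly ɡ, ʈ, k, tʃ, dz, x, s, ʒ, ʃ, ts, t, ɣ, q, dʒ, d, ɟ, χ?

[−son, −lab]

Every target segment is [−sonorant], [−labial]; each remaining inventory member fails at least one of these. Each conjunct is needed — [−labial] alone would also admit /ŋ, n, ʎ, ɲ, …/; [−sonorant] alone would also admit /f, p, ɸ, v/ — and no other single listed feature has exactly this extension, so two is the minimum.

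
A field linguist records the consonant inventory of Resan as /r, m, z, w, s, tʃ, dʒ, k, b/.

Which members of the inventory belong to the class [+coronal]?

The feature [coronal] marks segments articulated with the tongue front (tip or blade). In this inventory /r, z, s, tʃ, dʒ/ have that property, so they are [+coronal]; /m, w, k, b/ are [−coronal].

r, z, s, tʃ, dʒ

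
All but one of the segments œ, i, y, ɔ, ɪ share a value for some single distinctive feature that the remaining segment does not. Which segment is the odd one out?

ɔ

The remaining segments after removing /ɔ/ share [−back]; /ɔ/ (mid back rounded lax vowel) is [+back]. For every other candidate removal, the leftover set fails to share any single feature value that the removed segment lacks.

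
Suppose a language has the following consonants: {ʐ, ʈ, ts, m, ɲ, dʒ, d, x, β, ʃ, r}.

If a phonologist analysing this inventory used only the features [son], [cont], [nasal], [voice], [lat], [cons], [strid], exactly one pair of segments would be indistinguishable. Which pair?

m, ɲ

Both /m/ and /ɲ/ are [+sonorant], [-continuant], [+nasal], [+voice], [-lateral], [+consonantal], [-strident]. Since the list omits [labial] and [dorsal] — which do distinguish the bilabial nasal from the palatal nasal — this pair collapses; all other pairs remain distinct.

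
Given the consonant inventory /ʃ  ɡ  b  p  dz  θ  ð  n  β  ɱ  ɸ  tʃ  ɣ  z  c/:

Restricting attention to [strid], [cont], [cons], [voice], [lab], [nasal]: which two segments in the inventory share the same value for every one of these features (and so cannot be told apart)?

/ɣ/ (voiced velar fricative) and /ð/ (voiced dental fricative) are both [-strident], [+continuant], [+consonantal], [+voice], [-labial], [-nasal], so none of the listed features separates them. (They do differ in [coronal] and [dorsal], which are not among the given features.) Every other pair in the inventory differs on at least one listed feature.

ɣ, ð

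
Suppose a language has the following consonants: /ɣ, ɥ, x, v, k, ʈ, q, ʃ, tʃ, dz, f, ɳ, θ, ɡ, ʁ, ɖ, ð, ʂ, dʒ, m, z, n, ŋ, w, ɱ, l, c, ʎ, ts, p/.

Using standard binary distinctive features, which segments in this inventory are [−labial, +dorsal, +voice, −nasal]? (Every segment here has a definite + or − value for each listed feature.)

Eliminate segments failing any feature: /ɥ, v, f, m, w, ɱ, p/ are [+labial]; /x, k, q, c/ are [−voice]; /ʈ, ʃ, tʃ, dz, ɳ, θ, ɖ, ð, ʂ, dʒ, z, n, l, ts/ are [−dorsal]; /ŋ/ is [+nasal]. The remaining /ɣ, ɡ, ʁ, ʎ/ satisfy [−labial], [+dorsal], [+voice], [−nasal].

ɣ, ɡ, ʁ, ʎ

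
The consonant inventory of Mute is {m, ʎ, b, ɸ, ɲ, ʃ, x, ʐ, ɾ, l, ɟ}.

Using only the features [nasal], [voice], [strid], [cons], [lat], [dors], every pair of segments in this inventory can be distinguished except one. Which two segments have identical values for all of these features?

ɾ, b

/ɾ/ (alveolar tap) and /b/ (voiced bilabial stop) are both [−nasal], [+voice], [−strident], [+consonantal], [−lateral], [−dorsal], so none of the listed features separates them. (They do differ in [sonorant], [labial] and [coronal], which are not among the given features.) Every other pair in the inventory differs on at least one listed feature.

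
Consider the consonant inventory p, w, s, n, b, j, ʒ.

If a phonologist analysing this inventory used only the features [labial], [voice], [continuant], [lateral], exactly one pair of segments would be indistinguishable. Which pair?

/j/ (palatal glide) and /ʒ/ (voiced postalveolar fricative) are both [−labial], [+voice], [+continuant], [−lateral], so none of the listed features separates them. (They do differ in [sonorant], [strident] and [dorsal], which are not among the given features.) Every other pair in the inventory differs on at least one listed feature.

j, ʒ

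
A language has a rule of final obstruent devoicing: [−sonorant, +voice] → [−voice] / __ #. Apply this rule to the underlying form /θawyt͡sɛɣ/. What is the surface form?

[θawyt͡sɛx]

The only segment in the rule's environment that also matches [−sonorant, +voice] is /ɣ/. Applying [−voice] turns the voiced velar fricative into /x/ (voiceless velar fricative), giving [θawyt͡sɛx].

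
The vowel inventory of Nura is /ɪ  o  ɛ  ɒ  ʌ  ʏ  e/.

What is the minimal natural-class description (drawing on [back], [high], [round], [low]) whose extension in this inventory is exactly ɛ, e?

/ɛ, e/ are all [−high], [−back], and no other segment in the inventory matches both values. Dropping any one of them over-generates: [−back] alone would also admit /ɪ, ʏ/; [−high] alone would also admit /o, ɒ, ʌ/. No other single listed feature picks out exactly this set either, so fewer than two features will not do.

[−high, −back]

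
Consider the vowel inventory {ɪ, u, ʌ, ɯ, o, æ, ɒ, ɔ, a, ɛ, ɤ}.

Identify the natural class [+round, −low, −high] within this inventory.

o, ɔ

Eliminate segments failing any feature: /ɪ, ʌ, ɯ, æ, a, ɛ, ɤ/ are [−round]; /u/ is [+high]; /ɒ/ is [+low]. The remaining /o, ɔ/ satisfy [+round], [−low], [−high].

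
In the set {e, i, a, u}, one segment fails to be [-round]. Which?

/e, a, i/ are all [-round]; /u/ (high back rounded tense vowel) is [+round].

u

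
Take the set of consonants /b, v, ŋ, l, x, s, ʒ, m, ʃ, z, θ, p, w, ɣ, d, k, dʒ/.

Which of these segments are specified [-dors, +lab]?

Eliminate segments failing any feature: /ŋ, x, w, ɣ, k/ are [+dorsal]; /l, s, ʒ, ʃ, z, θ, d, dʒ/ are [-labial]. The remaining /b, v, m, p/ satisfy [-dorsal], [+labial].

b, v, m, p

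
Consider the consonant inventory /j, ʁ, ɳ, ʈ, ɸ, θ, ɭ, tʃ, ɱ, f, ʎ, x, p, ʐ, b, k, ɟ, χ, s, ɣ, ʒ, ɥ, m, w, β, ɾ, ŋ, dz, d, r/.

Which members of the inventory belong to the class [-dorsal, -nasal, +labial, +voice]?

b, β

Checking each segment against [-dorsal], [-nasal], [+labial], [+voice]: /b/ (voiced bilabial stop), /β/ (voiced bilabial fricative) satisfy every feature; every other segment in the inventory fails at least one.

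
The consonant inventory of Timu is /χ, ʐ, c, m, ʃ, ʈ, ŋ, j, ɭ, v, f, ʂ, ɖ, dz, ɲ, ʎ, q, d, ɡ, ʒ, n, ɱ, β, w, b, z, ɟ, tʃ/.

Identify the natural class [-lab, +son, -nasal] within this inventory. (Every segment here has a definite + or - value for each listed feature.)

j, ɭ, ʎ

Among the inventory, the [-labial] segments are /χ, ʐ, c, ʃ, ʈ, ŋ, j, ɭ, ʂ, ɖ, dz, ɲ, ʎ, q, d, ɡ, ʒ, n, z, ɟ, tʃ/.
Then [+sonorant] gives /ŋ, j, ɭ, ɲ, ʎ, n/.
Intersecting with [-nasal] leaves /j, ɭ, ʎ/.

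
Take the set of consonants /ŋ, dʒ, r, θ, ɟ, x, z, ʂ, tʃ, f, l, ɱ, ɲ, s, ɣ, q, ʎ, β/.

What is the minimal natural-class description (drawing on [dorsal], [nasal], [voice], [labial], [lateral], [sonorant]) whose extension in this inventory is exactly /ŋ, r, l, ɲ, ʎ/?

Every target segment is [+sonorant], [−labial]; each remaining inventory member fails at least one of these. Each conjunct is needed — [−labial] alone would also admit /dʒ, θ, ɟ, x, …/; [+sonorant] alone would also admit /ɱ/ — and no other single listed feature has exactly this extension, so two is the minimum.

[+sonorant, −labial]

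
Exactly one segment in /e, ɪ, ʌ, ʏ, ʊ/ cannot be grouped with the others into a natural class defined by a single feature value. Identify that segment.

[tense] groups all but one: /ʌ, ɪ, ʊ, ʏ/ share [−tense] while /e/ (mid front unrounded tense vowel) alone is [+tense]. Removing any other segment would not leave a single-feature class that excludes it.

e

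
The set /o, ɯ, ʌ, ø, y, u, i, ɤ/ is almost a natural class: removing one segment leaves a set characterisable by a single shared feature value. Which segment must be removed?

ʌ

The remaining segments after removing /ʌ/ share [+tense]; /ʌ/ (mid back unrounded lax vowel) is [-tense]. For every other candidate removal, the leftover set fails to share any single feature value that the removed segment lacks.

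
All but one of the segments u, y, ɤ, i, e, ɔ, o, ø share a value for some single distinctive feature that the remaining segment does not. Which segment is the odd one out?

[tense] groups all but one: /y, ø, o, i, u, e, ɤ/ share [+tense] while /ɔ/ (mid back rounded lax vowel) alone is [-tense]. Removing any other segment would not leave a single-feature class that excludes it.

ɔ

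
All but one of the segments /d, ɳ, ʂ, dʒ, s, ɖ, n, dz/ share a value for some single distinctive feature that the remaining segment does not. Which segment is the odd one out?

/n, s, ʂ, ɖ, ɳ, d, dz/ are all [-distributed], but /dʒ/ (voiced postalveolar affricate) is [+distributed]. No other single segment can be removed to leave a set sharing one feature value that the removed segment lacks, so /dʒ/ is the odd one out.

dʒ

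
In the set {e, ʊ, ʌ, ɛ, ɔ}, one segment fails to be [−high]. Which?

/ɛ, ʌ, ɔ, e/ are all [−high]; /ʊ/ (high back rounded lax vowel) is [+high].

ʊ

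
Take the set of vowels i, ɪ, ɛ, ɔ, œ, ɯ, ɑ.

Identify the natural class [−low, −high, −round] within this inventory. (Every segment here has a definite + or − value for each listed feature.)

Checking each segment against [−low], [−high], [−round]: /ɛ/ (mid front unrounded lax vowel) satisfies every feature; every other segment in the inventory fails at least one.

ɛ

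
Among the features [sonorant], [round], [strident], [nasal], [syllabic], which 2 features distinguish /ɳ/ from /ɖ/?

[sonorant], [nasal]

The two segments share [-round], [-strident], [-syllabic]. The only features from the list on which they differ: /ɳ/ is [+sonorant] while /ɖ/ is [-sonorant]; /ɳ/ is [+nasal] while /ɖ/ is [-nasal].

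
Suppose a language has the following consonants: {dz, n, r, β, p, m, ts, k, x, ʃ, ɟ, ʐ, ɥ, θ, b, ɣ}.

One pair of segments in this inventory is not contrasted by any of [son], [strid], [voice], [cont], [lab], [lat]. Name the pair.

θ, x

/θ/ (voiceless dental fricative) and /x/ (voiceless velar fricative) are both [−sonorant], [−strident], [−voice], [+continuant], [−labial], [−lateral], so none of the listed features separates them. (They do differ in [coronal] and [dorsal], which are not among the given features.) Every other pair in the inventory differs on at least one listed feature.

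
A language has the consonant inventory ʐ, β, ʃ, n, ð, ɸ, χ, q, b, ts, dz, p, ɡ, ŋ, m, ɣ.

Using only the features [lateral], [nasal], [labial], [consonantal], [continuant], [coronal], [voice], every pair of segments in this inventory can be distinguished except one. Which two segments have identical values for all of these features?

ʐ, ð

On the given features, /ʐ/ and /ð/ have an identical profile: [-lateral], [-nasal], [-labial], [+consonantal], [+continuant], [+coronal], [+voice]. No other two segments in the inventory coincide on all 7 features. (They do differ in [strident], [anterior] and [distributed], which are not among the given features.)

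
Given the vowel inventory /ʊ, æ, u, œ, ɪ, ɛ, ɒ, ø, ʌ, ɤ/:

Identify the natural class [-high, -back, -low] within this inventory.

Checking each segment against [-high], [-back], [-low]: /œ/ (mid front rounded lax vowel), /ɛ/ (mid front unrounded lax vowel), /ø/ (mid front rounded tense vowel) satisfy every feature; every other segment in the inventory fails at least one.

œ, ɛ, ø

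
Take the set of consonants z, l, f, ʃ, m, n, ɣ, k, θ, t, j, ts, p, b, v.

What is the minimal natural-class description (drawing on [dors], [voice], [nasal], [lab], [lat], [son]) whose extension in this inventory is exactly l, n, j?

The class [+sonorant], [−labial] has exactly /l, n, j/ as its extension in this inventory. No smaller conjunction from the listed features achieves this: [−labial] alone would also admit /z, ʃ, ɣ, k, …/; [+sonorant] alone would also admit /m/; and checking the remaining single features turns up none with this extension.

[+son, −lab]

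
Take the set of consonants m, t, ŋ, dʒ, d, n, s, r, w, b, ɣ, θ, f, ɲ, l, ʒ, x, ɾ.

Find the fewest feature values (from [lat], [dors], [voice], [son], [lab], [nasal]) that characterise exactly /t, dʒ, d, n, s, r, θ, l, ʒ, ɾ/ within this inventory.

/t, dʒ, d, n, s, r, θ, l, ʒ, ɾ/ are all [−labial], [−dorsal], and no other segment in the inventory matches both values. Dropping any one of them over-generates: [−dorsal] alone would also admit /m, b, f/; [−labial] alone would also admit /ŋ, ɣ, ɲ, x/. No other single listed feature picks out exactly this set either, so fewer than two features will not do.

[−lab, −dors]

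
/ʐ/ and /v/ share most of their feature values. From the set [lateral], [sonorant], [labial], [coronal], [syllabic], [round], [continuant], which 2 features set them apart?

[labial], [coronal]

/ʐ/ (voiced retroflex fricative) and /v/ (voiced labiodental fricative) agree on [−lateral], [−sonorant], [−syllabic], [−round], [+continuant]. They differ on [labial] (/ʐ/ [−], /v/ [+]), [coronal] (/ʐ/ [+], /v/ [−]).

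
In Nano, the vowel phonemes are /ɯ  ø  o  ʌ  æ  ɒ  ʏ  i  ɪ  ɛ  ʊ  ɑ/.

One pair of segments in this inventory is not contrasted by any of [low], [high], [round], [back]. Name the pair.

ɪ, i

Both /ɪ/ and /i/ are [-low], [+high], [-round], [-back]. Since the list omits [tense] — which does distinguish the high front unrounded lax vowel from the high front unrounded tense vowel — this pair collapses; all other pairs remain distinct.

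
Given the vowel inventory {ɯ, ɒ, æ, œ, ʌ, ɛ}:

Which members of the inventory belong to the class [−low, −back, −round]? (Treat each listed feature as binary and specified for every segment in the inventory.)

ɛ

Checking each segment against [−low], [−back], [−round]: /ɛ/ (mid front unrounded lax vowel) satisfies every feature; every other segment in the inventory fails at least one.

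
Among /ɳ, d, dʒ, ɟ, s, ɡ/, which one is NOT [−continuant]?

/ɟ, ɳ, dʒ, d, ɡ/ are all [−continuant]; /s/ (voiceless alveolar fricative) is [+continuant].

s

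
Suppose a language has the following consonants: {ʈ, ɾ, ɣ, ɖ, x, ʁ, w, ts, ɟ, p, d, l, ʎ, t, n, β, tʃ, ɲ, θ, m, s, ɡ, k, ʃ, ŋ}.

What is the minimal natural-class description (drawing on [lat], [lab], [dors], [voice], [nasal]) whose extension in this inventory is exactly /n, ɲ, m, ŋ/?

Every target segment is [+nasal] and no other inventory member is, so one feature is enough.

[+nasal]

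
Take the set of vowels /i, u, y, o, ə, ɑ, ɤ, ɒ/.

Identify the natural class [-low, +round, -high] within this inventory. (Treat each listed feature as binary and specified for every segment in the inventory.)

o

Checking each segment against [-low], [+round], [-high]: /o/ (mid back rounded tense vowel) satisfies every feature; every other segment in the inventory fails at least one.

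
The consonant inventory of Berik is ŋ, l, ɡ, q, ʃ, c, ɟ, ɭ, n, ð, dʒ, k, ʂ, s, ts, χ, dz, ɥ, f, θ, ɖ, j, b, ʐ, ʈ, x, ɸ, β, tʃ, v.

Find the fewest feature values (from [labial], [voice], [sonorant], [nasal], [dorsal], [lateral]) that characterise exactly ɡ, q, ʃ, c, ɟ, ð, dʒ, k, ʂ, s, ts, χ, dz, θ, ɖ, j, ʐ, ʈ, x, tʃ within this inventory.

/ɡ, q, ʃ, c, ɟ, ð, dʒ, k, ʂ, s, ts, χ, dz, θ, ɖ, j, ʐ, ʈ, x, tʃ/ are all [-nasal], [-lateral], [-labial], and no other segment in the inventory matches all three values. Dropping any one of them over-generates: [-lateral, -labial] alone would also admit /ŋ, n/; [-nasal, -labial] alone would also admit /l, ɭ/; [-nasal, -lateral] alone would also admit /ɥ, f, b, ɸ, …/. No other combination of two listed features picks out exactly this set either, so fewer than three features will not do.

[-nasal, -lateral, -labial]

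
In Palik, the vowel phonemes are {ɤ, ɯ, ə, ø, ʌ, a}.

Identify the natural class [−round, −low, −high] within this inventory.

Checking each segment against [−round], [−low], [−high]: /ɤ/ (mid back unrounded tense vowel), /ə/ (mid central vowel (schwa)), /ʌ/ (mid back unrounded lax vowel) satisfy every feature; every other segment in the inventory fails at least one.

ɤ, ə, ʌ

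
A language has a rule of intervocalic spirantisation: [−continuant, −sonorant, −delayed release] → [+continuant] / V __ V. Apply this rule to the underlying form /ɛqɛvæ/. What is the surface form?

[ɛχɛvæ]

Only /q/ occurs between two vowels (/ɛ/ __ /ɛ/) and matches the structural description. It is a voiceless uvular stop, so [−continuant, −sonorant, −delayed release] holds; changing it to [+continuant] with all other features held fixed yields /χ/ (voiceless uvular fricative). No other segment meets both the structural description and the environment, so the output is [ɛχɛvæ].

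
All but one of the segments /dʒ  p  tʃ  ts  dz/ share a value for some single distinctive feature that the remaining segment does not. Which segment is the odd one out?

p

The remaining segments after removing /p/ share [+delayed release]; /p/ (voiceless bilabial stop) is [-delayed release]. For every other candidate removal, the leftover set fails to share any single feature value that the removed segment lacks.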